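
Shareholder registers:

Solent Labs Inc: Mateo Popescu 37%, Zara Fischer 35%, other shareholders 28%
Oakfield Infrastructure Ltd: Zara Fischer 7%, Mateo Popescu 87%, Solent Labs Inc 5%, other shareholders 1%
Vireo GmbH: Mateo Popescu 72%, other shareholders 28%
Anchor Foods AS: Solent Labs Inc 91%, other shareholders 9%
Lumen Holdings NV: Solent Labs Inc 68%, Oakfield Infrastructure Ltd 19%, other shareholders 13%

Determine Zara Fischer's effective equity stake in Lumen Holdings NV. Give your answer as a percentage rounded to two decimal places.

25.46%

Zara reaches Lumen along 3 paths.
Via Solent: 35% × 68% = 23.8%.
Via Oakfield: 7% × 19% = 1.33%.
Via Solent → Oakfield: 35% × 5% × 19% = 0.3325%.
Total: 23.8% + 1.33% + 0.3325% = 25.4625%.
Rounded: 25.46%.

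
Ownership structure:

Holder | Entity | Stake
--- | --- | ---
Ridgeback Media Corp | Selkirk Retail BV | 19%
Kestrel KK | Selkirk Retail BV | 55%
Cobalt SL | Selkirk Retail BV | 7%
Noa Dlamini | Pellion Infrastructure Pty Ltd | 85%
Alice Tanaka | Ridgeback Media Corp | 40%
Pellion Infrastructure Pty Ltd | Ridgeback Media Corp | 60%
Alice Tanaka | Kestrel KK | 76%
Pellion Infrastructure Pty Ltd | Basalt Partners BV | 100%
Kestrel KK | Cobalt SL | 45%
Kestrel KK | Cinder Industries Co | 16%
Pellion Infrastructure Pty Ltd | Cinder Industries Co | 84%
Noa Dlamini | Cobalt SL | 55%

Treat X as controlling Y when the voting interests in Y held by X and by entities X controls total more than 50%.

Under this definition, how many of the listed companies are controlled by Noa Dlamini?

Noa holds 85% of Pellion, so Noa controls Pellion.
Noa holds 55% of Cobalt, so Noa controls Cobalt.
Pellion holds 60% of Ridgeback, so Noa controls Ridgeback.
Pellion holds 84% of Cinder, so Noa controls Cinder.
Pellion holds 100% of Basalt, so Noa controls Basalt.
No other company's threshold is met.
Noa controls 5 companies.

5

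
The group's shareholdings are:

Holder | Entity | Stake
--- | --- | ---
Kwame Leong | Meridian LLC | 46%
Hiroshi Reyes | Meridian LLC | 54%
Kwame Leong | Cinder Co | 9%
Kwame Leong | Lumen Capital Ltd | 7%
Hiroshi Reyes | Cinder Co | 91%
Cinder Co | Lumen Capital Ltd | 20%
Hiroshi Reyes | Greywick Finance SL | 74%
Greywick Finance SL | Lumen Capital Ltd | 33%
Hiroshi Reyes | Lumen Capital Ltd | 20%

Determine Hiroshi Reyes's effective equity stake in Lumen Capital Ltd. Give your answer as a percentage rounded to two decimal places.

Hiroshi reaches Lumen along 3 paths.
Direct stake: 20% = 20%.
Via Cinder: 91% × 20% = 18.2%.
Via Greywick: 74% × 33% = 24.42%.
Total: 20% + 18.2% + 24.42% = 62.62%.

62.62%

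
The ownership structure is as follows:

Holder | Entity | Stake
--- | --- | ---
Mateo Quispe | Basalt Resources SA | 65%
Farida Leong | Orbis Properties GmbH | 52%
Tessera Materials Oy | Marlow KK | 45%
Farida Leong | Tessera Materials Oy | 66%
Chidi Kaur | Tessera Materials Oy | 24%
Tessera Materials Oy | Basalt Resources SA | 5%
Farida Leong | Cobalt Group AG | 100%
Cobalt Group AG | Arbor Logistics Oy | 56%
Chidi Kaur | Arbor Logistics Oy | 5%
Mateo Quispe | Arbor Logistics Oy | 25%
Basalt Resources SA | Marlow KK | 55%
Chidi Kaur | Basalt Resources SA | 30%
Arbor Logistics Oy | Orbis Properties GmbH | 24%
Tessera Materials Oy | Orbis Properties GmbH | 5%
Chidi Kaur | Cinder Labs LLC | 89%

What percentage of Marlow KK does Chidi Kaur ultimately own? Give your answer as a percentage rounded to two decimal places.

27.96%

Chidi reaches Marlow along 3 paths.
Via Tessera: 24% × 45% = 10.8%.
Via Tessera → Basalt: 24% × 5% × 55% = 0.66%.
Via Basalt: 30% × 55% = 16.5%.
Total: 10.8% + 0.66% + 16.5% = 27.96%.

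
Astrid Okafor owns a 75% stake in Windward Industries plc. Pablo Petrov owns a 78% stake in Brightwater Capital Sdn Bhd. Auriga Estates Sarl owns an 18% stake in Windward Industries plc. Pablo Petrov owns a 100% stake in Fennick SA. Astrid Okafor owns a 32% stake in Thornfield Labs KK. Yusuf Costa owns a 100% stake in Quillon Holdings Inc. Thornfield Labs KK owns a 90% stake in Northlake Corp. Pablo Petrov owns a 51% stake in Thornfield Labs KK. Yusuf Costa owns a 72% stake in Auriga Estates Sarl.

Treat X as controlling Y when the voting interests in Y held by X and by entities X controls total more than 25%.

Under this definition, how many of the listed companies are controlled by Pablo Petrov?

4

Pablo holds 51% of Thornfield, so Pablo controls Thornfield.
Pablo holds 100% of Fennick, so Pablo controls Fennick.
Thornfield holds 90% of Northlake, so Pablo controls Northlake.
Pablo holds 78% of Brightwater, so Pablo controls Brightwater.
No other company's threshold is met.
Pablo controls 4 companies.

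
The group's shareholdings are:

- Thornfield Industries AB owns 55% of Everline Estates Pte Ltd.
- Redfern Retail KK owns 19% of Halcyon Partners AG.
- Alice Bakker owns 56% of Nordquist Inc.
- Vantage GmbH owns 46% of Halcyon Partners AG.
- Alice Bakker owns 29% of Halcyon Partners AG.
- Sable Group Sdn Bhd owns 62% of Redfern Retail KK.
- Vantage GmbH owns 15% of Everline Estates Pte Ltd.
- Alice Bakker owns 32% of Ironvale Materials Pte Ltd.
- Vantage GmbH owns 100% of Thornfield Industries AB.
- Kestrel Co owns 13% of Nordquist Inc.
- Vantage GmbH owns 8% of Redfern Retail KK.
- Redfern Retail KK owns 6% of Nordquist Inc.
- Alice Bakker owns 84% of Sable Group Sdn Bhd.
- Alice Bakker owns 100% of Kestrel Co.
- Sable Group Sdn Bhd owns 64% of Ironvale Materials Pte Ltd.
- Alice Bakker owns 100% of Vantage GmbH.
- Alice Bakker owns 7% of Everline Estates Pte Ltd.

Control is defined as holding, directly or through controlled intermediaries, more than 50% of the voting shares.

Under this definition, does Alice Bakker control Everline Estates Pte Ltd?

Alice holds 100% of Vantage, so Alice controls Vantage.
Vantage holds 100% of Thornfield, so Alice controls Thornfield.
Alice and Thornfield and Vantage together hold 7% + 55% + 15% = 77% of Everline, so Alice controls Everline.

Yes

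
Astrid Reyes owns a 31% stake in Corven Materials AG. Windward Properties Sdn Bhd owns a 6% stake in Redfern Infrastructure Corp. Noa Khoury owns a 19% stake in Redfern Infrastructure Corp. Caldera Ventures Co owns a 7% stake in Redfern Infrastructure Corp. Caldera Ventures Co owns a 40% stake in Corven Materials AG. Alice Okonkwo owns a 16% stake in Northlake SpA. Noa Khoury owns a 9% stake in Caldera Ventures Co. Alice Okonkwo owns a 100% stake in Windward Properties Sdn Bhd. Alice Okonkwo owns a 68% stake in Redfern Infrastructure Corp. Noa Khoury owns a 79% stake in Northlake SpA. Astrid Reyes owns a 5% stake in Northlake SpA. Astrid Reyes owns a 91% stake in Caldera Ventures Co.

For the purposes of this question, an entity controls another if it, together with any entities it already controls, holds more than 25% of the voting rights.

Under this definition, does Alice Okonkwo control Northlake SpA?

Alice holds 100% of Windward, so Alice controls Windward.
Alice and Windward together hold 68% + 6% = 74% of Redfern, so Alice controls Redfern.
In Northlake, Alice's side holds only 16%, not > 25%.
So Alice does not control Northlake.

No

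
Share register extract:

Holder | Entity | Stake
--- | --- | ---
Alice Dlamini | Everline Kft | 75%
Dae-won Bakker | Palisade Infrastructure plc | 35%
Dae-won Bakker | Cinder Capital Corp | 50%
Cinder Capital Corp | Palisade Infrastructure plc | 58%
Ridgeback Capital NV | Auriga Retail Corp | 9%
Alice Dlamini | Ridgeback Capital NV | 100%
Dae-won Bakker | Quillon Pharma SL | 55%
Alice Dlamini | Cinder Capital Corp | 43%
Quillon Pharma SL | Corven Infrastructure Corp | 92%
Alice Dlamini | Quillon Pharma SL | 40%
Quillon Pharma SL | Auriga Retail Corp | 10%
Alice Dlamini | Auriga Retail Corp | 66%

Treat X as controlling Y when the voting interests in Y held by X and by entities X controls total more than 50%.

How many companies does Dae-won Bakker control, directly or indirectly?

2

Dae-won holds 55% of Quillon, so Dae-won controls Quillon.
Quillon holds 92% of Corven, so Dae-won controls Corven.
No other company's threshold is met.
Dae-won controls 2 companies.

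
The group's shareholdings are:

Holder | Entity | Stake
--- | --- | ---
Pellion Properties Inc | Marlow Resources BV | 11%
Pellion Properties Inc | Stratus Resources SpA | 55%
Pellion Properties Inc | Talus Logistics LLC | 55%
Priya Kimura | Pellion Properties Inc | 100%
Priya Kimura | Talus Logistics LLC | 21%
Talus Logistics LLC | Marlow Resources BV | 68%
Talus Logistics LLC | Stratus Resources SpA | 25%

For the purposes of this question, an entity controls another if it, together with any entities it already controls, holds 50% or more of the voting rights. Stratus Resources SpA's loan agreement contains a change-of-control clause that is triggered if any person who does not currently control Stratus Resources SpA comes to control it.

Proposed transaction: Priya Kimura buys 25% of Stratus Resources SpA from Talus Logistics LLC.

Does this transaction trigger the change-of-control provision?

The purchase adds only to Priya's holdings (Talus's stake shrinks), so Priya is the only person who could newly come to control Stratus.
Priya holds 100% of Pellion, so Priya controls Pellion.
Priya and Pellion together hold 21% + 55% = 76% of Talus, so Priya controls Talus.
Talus and Pellion together hold 25% + 55% = 80% of Stratus, so Priya controls Stratus.
So Priya already controls Stratus before the transaction.
After the purchase, Priya holds 25% of Stratus directly, and Talus's stake falls to 0%.
Priya controlled Stratus already, so this is not a new person acquiring control; every other person's position is unchanged or reduced.
No new person acquires control, so the clause is not triggered.

No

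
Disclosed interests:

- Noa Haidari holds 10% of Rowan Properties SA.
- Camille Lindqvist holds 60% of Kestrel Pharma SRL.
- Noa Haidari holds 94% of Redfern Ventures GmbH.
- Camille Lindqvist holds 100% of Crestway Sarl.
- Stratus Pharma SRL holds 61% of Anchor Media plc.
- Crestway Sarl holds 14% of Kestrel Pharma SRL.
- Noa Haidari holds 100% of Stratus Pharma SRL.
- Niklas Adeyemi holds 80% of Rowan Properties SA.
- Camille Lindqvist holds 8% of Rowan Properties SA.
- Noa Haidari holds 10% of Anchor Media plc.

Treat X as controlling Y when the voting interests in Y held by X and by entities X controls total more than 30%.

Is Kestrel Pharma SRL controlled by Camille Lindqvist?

Camille holds 100% of Crestway, so Camille controls Crestway.
Camille and Crestway together hold 60% + 14% = 74% of Kestrel, so Camille controls Kestrel.

Yes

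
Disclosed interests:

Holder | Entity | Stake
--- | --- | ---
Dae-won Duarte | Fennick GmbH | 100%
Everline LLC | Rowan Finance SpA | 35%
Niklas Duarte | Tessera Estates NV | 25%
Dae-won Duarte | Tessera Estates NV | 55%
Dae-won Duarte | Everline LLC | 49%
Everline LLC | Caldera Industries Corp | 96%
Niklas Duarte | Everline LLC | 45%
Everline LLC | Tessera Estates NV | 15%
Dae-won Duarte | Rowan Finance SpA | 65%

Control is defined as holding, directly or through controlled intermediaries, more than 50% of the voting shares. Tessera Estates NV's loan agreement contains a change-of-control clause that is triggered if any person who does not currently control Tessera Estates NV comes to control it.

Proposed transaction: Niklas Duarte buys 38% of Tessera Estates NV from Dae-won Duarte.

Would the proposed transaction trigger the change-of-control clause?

Yes

The purchase adds only to Niklas's holdings (Dae-won's stake shrinks), so Niklas is the only person who could newly come to control Tessera.
Niklas's largest direct stake is 45% in Everline, which does not meet the threshold, so Niklas controls no company.
In Tessera, Niklas's side holds only 25%, not > 50%.
So before the transaction, Niklas does not control Tessera.
After the purchase, Niklas's direct stake in Tessera rises to 25% + 38% = 63%, and Dae-won's stake falls to 17%.
Niklas holds 63% of Tessera, so Niklas controls Tessera.
Niklas did not control Tessera before and does after, so the clause is triggered.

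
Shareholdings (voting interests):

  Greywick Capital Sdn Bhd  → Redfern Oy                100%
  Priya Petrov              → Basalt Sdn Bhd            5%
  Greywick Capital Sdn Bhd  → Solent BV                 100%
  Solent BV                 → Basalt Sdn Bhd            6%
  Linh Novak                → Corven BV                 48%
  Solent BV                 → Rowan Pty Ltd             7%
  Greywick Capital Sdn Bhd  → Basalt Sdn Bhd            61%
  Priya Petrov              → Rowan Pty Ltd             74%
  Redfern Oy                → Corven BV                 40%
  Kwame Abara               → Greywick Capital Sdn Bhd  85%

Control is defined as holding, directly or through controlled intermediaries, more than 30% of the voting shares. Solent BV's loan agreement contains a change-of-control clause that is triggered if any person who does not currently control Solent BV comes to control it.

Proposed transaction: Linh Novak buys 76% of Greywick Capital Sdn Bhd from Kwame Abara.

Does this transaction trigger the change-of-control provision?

Yes

The purchase adds only to Linh's holdings (Kwame's stake shrinks), so Linh is the only person who could newly come to control Solent.
Linh holds 48% of Corven, so Linh controls Corven.
Neither Linh nor any entity Linh controls holds any voting interest in Solent.
So before the transaction, Linh does not control Solent.
After the purchase, Linh holds 76% of Greywick directly, and Kwame's stake falls to 9%.
Linh holds 76% of Greywick, so Linh controls Greywick.
Greywick holds 100% of Solent, so Linh controls Solent.
Linh did not control Solent before and does after, so the clause is triggered.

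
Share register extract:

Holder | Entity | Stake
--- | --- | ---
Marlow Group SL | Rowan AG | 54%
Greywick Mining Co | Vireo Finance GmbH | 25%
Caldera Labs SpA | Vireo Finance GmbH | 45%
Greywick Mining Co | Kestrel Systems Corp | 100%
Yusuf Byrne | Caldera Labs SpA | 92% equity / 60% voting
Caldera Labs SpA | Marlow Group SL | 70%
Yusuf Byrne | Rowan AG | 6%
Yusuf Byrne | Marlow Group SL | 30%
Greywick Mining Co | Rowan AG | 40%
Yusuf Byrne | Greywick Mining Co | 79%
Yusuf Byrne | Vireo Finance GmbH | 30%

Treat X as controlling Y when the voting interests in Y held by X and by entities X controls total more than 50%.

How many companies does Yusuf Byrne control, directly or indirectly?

6

Yusuf holds 79% of Greywick, so Yusuf controls Greywick.
Yusuf holds 60% of Caldera, so Yusuf controls Caldera.
Caldera and Yusuf together hold 70% + 30% = 100% of Marlow, so Yusuf controls Marlow.
Yusuf and Caldera and Greywick together hold 30% + 45% + 25% = 100% of Vireo, so Yusuf controls Vireo.
Marlow and Yusuf and Greywick together hold 54% + 6% + 40% = 100% of Rowan, so Yusuf controls Rowan.
Greywick holds 100% of Kestrel, so Yusuf controls Kestrel.
Yusuf controls 6 companies.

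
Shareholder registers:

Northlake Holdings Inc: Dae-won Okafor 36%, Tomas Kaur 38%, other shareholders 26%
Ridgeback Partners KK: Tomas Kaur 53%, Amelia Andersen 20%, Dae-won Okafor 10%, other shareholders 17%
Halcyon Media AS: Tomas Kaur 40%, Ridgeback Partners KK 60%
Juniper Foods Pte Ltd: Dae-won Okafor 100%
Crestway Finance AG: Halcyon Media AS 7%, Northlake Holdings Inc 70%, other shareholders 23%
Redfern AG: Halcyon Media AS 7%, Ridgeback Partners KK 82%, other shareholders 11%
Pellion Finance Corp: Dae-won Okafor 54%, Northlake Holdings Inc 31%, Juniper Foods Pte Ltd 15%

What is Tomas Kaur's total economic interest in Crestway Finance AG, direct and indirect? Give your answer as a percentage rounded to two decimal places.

31.63%

Tomas reaches Crestway along 3 paths.
Via Halcyon: 40% × 7% = 2.8%.
Via Ridgeback → Halcyon: 53% × 60% × 7% = 2.226%.
Via Northlake: 38% × 70% = 26.6%.
Total: 2.8% + 2.226% + 26.6% = 31.626%.
Rounded: 31.63%.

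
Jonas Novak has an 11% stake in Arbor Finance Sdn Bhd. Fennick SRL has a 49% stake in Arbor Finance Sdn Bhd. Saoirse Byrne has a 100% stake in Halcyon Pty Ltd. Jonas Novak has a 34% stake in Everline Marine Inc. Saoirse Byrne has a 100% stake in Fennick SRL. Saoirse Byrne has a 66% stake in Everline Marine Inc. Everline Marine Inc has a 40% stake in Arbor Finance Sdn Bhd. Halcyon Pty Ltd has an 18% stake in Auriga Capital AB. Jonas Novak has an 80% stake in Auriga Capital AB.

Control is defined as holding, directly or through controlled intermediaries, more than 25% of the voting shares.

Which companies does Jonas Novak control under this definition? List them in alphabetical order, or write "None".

Arbor Finance Sdn Bhd, Auriga Capital AB, Everline Marine Inc

Jonas holds 34% of Everline, so Jonas controls Everline.
Jonas and Everline together hold 11% + 40% = 51% of Arbor, so Jonas controls Arbor.
Jonas holds 80% of Auriga, so Jonas controls Auriga.
No other company's threshold is met.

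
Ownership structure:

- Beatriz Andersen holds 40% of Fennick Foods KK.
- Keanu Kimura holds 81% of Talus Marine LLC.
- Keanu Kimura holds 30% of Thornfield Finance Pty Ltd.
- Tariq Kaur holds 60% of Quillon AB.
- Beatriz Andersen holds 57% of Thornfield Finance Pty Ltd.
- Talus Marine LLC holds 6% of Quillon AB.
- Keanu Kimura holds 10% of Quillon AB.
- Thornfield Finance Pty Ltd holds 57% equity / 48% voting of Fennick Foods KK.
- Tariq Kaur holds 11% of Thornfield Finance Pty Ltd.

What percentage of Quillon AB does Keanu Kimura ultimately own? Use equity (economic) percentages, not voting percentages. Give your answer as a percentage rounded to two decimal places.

Keanu reaches Quillon along 2 paths.
Direct stake: 10% = 10%.
Via Talus: 81% × 6% = 4.86%.
Total: 10% + 4.86% = 14.86%.

14.86%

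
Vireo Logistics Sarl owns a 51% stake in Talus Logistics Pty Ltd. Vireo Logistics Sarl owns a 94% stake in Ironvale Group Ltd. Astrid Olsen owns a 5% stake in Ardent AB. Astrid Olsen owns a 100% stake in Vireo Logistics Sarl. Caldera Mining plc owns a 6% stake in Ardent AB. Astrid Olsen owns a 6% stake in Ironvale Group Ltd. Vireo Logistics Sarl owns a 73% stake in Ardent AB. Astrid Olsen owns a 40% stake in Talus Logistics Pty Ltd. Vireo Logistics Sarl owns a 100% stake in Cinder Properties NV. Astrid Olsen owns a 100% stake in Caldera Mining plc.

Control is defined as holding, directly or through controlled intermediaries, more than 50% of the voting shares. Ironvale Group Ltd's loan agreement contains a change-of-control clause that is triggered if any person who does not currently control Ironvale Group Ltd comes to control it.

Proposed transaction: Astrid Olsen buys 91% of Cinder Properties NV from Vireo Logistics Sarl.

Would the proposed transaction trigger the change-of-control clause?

No

The purchase adds only to Astrid's holdings (Vireo's stake shrinks), so Astrid is the only person who could newly come to control Ironvale.
Astrid holds 100% of Vireo, so Astrid controls Vireo.
Astrid and Vireo together hold 6% + 94% = 100% of Ironvale, so Astrid controls Ironvale.
So Astrid already controls Ironvale before the transaction.
After the purchase, Astrid holds 91% of Cinder directly, and Vireo's stake falls to 9%.
Astrid controlled Ironvale already, so this is not a new person acquiring control; every other person's position is unchanged or reduced.
No new person acquires control, so the clause is not triggered.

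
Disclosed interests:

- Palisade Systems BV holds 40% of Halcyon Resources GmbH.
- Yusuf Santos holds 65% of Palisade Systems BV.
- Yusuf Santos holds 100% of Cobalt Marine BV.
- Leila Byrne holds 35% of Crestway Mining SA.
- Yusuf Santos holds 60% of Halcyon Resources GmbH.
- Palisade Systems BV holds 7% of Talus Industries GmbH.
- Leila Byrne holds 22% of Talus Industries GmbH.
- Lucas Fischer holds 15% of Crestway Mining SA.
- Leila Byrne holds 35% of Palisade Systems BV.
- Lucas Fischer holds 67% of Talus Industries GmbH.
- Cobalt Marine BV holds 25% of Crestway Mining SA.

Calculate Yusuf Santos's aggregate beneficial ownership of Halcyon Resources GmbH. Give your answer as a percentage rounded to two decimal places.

86.00%

Yusuf reaches Halcyon along 2 paths.
Direct stake: 60% = 60%.
Via Palisade: 65% × 40% = 26%.
Total: 60% + 26% = 86%.
Rounded: 86.00%.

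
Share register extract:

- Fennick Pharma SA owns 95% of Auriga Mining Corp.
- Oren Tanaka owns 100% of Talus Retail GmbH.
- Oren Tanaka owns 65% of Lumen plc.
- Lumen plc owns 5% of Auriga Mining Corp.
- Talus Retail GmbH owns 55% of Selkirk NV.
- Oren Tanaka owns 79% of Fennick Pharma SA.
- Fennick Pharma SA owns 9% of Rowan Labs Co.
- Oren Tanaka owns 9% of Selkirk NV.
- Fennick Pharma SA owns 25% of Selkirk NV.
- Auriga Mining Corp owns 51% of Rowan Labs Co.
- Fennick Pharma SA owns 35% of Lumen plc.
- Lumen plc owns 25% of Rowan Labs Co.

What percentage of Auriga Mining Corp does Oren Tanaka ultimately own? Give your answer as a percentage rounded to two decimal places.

Oren reaches Auriga along 3 paths.
Via Fennick → Lumen: 79% × 35% × 5% = 1.3825%.
Via Lumen: 65% × 5% = 3.25%.
Via Fennick: 79% × 95% = 75.05%.
Total: 1.3825% + 3.25% + 75.05% = 79.6825%.
Rounded: 79.68%.

79.68%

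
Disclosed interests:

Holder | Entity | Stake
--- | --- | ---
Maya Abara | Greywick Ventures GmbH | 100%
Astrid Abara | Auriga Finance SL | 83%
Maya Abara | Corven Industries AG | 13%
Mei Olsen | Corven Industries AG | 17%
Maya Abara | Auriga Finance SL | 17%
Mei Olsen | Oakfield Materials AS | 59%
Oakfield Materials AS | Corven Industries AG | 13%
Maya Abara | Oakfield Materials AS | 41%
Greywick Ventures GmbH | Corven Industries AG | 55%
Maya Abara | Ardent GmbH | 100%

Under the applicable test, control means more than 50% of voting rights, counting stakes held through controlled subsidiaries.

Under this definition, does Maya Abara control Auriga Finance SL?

No

Maya holds 100% of Greywick, so Maya controls Greywick.
Greywick and Maya together hold 55% + 13% = 68% of Corven, so Maya controls Corven.
Maya holds 100% of Ardent, so Maya controls Ardent.
In Auriga, Maya's side holds only 17%, not > 50%.
So Maya does not control Auriga.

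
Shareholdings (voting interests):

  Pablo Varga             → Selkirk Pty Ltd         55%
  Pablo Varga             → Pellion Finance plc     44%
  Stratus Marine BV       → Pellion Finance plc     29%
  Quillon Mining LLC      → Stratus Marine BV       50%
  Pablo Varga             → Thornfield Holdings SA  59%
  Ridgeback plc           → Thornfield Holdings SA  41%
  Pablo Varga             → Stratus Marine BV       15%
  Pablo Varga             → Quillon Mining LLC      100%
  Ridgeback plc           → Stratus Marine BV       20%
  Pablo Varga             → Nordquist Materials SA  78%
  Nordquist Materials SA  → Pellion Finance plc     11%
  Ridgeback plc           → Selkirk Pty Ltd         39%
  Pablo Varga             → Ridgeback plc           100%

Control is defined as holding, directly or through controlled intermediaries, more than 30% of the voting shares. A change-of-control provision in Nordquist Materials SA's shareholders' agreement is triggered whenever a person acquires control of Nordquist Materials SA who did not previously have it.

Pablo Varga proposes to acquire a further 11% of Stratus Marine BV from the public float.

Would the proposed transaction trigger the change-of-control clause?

The purchase changes only Pablo's holdings, so Pablo is the only person who could newly come to control Nordquist.
Pablo holds 78% of Nordquist, so Pablo controls Nordquist.
So Pablo already controls Nordquist before the transaction.
After the purchase, Pablo's direct stake in Stratus rises to 15% + 11% = 26%.
Pablo controlled Nordquist already, so this is not a new person acquiring control; every other person's position is unchanged or reduced.
No new person acquires control, so the clause is not triggered.

No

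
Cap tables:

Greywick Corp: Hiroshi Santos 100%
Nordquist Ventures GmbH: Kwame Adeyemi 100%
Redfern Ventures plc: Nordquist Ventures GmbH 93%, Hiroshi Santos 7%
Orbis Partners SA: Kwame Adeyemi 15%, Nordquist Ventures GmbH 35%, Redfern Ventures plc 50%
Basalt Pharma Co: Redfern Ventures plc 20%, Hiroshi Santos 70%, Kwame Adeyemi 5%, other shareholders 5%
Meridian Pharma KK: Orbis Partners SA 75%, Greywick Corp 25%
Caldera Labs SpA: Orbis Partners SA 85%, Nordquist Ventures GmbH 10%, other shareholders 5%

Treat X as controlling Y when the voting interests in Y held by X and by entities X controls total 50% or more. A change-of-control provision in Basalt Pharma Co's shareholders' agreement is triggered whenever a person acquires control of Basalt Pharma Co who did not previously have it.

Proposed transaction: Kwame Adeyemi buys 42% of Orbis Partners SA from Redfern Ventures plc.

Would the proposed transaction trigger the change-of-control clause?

The purchase adds only to Kwame's holdings (Redfern's stake shrinks), so Kwame is the only person who could newly come to control Basalt.
Kwame holds 100% of Nordquist, so Kwame controls Nordquist.
Nordquist holds 93% of Redfern, so Kwame controls Redfern.
Kwame and Nordquist and Redfern together hold 15% + 35% + 50% = 100% of Orbis, so Kwame controls Orbis.
Orbis holds 75% of Meridian, so Kwame controls Meridian.
Orbis and Nordquist together hold 85% + 10% = 95% of Caldera, so Kwame controls Caldera.
In Basalt, Kwame's side holds only 20% + 5% = 25%, not ≥ 50%.
So before the transaction, Kwame does not control Basalt.
After the purchase, Kwame's direct stake in Orbis rises to 15% + 42% = 57%, and Redfern's stake falls to 8%.
Kwame and Nordquist and Redfern together hold 57% + 35% + 8% = 100% of Orbis, so Kwame controls Orbis.
After the transaction, Kwame's side holds 20% + 5% = 25% of Basalt, not ≥ 50%, so Kwame still does not control Basalt.
No new person acquires control, so the clause is not triggered.

No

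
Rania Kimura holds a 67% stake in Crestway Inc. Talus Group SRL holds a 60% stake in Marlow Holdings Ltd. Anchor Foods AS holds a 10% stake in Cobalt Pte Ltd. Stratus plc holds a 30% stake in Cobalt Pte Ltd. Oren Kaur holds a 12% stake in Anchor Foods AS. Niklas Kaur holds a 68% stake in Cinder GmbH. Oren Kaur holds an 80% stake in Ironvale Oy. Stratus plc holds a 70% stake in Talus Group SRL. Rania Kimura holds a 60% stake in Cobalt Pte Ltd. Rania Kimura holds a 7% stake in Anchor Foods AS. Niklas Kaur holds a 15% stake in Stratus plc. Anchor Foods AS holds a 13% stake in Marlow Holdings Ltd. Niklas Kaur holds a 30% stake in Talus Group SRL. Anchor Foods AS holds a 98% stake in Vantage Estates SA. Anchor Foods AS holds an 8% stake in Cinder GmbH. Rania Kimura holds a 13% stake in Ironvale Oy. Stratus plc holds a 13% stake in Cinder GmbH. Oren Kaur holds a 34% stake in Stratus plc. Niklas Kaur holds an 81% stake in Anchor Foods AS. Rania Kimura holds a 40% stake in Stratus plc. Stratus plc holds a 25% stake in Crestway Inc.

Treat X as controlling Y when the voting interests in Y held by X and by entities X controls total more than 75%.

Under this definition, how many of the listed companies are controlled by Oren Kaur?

Oren holds 80% of Ironvale, so Oren controls Ironvale.
No other company's threshold is met.
Oren controls 1 company.

1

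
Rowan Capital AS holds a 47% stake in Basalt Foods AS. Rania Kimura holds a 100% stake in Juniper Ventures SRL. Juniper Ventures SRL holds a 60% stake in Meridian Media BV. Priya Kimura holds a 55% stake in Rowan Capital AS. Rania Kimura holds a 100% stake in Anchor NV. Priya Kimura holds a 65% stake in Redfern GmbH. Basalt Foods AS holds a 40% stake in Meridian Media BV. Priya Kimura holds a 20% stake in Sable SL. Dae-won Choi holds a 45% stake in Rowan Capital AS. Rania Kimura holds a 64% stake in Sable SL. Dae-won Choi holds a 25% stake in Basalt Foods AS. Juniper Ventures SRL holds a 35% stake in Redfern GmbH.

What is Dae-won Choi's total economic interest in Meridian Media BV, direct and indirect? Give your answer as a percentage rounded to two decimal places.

18.46%

Dae-won reaches Meridian along 2 paths.
Via Rowan → Basalt: 45% × 47% × 40% = 8.46%.
Via Basalt: 25% × 40% = 10%.
Total: 8.46% + 10% = 18.46%.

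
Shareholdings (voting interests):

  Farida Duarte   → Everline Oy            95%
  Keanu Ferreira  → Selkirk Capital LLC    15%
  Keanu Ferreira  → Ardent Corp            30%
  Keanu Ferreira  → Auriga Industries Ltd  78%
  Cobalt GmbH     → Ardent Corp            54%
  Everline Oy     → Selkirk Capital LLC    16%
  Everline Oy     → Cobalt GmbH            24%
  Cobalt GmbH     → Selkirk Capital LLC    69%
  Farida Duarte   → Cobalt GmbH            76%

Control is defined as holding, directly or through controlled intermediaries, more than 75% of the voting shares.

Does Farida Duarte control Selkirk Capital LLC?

Farida holds 95% of Everline, so Farida controls Everline.
Farida and Everline together hold 76% + 24% = 100% of Cobalt, so Farida controls Cobalt.
Everline and Cobalt together hold 16% + 69% = 85% of Selkirk, so Farida controls Selkirk.

Yes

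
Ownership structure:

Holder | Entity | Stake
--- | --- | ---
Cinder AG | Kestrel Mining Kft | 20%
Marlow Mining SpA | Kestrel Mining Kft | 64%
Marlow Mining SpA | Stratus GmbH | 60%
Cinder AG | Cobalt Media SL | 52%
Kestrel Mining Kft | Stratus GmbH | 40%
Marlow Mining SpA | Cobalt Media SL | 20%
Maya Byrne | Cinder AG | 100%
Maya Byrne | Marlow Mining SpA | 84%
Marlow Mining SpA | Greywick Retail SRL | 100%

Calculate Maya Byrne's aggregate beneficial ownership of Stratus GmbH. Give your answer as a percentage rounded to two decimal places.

Maya reaches Stratus along 3 paths.
Via Marlow: 84% × 60% = 50.4%.
Via Cinder → Kestrel: 100% × 20% × 40% = 8%.
Via Marlow → Kestrel: 84% × 64% × 40% = 21.504%.
Total: 50.4% + 8% + 21.504% = 79.904%.
Rounded: 79.90%.

79.90%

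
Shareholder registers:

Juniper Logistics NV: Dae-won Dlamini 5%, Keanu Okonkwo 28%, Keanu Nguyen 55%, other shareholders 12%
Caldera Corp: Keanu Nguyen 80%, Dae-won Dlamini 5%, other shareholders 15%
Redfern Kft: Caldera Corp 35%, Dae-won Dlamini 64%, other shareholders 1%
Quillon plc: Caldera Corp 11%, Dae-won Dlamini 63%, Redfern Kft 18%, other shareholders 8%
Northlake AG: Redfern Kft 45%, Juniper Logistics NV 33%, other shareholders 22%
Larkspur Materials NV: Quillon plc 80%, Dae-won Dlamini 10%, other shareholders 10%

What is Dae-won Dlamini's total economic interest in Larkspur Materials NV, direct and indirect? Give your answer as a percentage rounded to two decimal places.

Dae-won reaches Larkspur along 5 paths.
Via Caldera → Quillon: 5% × 11% × 80% = 0.44%.
Via Quillon: 63% × 80% = 50.4%.
Via Caldera → Redfern → Quillon: 5% × 35% × 18% × 80% = 0.252%.
Via Redfern → Quillon: 64% × 18% × 80% = 9.216%.
Direct stake: 10% = 10%.
Total: 0.44% + 50.4% + 0.252% + 9.216% + 10% = 70.308%.
Rounded: 70.31%.

70.31%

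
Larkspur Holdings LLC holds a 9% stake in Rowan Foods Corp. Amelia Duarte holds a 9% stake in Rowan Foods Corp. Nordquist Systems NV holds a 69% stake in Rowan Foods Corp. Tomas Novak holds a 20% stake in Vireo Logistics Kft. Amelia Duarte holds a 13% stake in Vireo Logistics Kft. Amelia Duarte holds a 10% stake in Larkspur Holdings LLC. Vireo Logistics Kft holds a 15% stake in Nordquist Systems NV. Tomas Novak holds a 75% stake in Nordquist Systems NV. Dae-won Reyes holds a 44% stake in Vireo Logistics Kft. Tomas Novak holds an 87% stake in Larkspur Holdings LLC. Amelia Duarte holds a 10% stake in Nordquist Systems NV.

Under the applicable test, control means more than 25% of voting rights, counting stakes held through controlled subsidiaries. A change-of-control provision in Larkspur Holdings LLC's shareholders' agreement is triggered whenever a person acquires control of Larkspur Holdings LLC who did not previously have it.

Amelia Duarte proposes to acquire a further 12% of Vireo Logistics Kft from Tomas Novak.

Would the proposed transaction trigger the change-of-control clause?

No

The purchase adds only to Amelia's holdings (Tomas's stake shrinks), so Amelia is the only person who could newly come to control Larkspur.
Amelia's largest direct stake is 13% in Vireo, which does not meet the threshold, so Amelia controls no company.
In Larkspur, Amelia's side holds only 10%, not > 25%.
So before the transaction, Amelia does not control Larkspur.
After the purchase, Amelia's direct stake in Vireo rises to 13% + 12% = 25%, and Tomas's stake falls to 8%.
Amelia's side now holds 25% of Vireo, not > 25%, so Amelia still does not control Vireo.
After the transaction, Amelia's side holds 10% of Larkspur, not > 25%, so Amelia still does not control Larkspur.
No new person acquires control, so the clause is not triggered.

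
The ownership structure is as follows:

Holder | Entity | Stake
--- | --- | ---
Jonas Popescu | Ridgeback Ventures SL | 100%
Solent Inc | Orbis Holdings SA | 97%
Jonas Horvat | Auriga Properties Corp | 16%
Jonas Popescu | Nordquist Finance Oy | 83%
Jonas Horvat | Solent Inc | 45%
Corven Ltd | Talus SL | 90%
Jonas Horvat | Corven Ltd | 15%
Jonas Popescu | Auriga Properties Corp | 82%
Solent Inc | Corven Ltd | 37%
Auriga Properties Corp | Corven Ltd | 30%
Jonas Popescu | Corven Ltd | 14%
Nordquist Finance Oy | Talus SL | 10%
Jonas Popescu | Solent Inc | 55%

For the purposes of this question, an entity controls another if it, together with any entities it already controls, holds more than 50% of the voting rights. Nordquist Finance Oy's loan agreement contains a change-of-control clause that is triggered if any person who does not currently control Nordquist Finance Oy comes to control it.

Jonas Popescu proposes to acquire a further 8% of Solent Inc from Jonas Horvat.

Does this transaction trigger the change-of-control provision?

No

The purchase adds only to Jonas Popescu's holdings (Jonas Horvat's stake shrinks), so Jonas Popescu is the only person who could newly come to control Nordquist.
Jonas Popescu holds 83% of Nordquist, so Jonas Popescu controls Nordquist.
So Jonas Popescu already controls Nordquist before the transaction.
After the purchase, Jonas Popescu's direct stake in Solent rises to 55% + 8% = 63%, and Jonas Horvat's stake falls to 37%.
Jonas Popescu controlled Nordquist already, so this is not a new person acquiring control; every other person's position is unchanged or reduced.
No new person acquires control, so the clause is not triggered.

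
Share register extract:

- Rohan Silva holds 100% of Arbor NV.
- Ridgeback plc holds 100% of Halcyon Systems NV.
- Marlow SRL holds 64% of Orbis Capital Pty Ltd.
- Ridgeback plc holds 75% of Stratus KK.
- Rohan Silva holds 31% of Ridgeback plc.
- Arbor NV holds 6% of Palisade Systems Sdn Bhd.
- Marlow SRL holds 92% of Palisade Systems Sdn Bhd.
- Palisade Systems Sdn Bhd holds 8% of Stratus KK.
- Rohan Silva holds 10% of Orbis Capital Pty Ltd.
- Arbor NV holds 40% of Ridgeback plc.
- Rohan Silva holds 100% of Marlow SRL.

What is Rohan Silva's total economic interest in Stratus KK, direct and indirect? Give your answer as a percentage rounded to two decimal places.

61.09%

Rohan reaches Stratus along 4 paths.
Via Arbor → Ridgeback: 100% × 40% × 75% = 30%.
Via Ridgeback: 31% × 75% = 23.25%.
Via Marlow → Palisade: 100% × 92% × 8% = 7.36%.
Via Arbor → Palisade: 100% × 6% × 8% = 0.48%.
Total: 30% + 23.25% + 7.36% + 0.48% = 61.09%.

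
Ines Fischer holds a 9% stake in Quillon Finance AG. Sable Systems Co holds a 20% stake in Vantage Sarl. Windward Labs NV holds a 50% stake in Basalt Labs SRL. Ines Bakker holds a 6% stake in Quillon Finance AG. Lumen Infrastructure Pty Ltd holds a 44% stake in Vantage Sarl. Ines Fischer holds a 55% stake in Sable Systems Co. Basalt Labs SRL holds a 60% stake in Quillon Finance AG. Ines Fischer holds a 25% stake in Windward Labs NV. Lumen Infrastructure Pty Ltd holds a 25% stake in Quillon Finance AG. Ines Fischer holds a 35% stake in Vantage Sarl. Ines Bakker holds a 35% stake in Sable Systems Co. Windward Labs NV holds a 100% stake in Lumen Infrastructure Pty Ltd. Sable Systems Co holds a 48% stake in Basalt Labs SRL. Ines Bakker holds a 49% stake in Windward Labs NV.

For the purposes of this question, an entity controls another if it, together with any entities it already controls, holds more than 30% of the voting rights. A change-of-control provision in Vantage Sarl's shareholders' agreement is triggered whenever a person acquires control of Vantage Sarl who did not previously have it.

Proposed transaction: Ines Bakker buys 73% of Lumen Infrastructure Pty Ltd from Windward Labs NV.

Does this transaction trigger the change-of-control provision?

No

The purchase adds only to Ines Bakker's holdings (Windward's stake shrinks), so Ines Bakker is the only person who could newly come to control Vantage.
Ines Bakker holds 49% of Windward, so Ines Bakker controls Windward.
Windward holds 100% of Lumen, so Ines Bakker controls Lumen.
Ines Bakker holds 35% of Sable, so Ines Bakker controls Sable.
Lumen and Sable together hold 44% + 20% = 64% of Vantage, so Ines Bakker controls Vantage.
So Ines Bakker already controls Vantage before the transaction.
After the purchase, Ines Bakker holds 73% of Lumen directly, and Windward's stake falls to 27%.
Ines Bakker controlled Vantage already, so this is not a new person acquiring control; every other person's position is unchanged or reduced.
No new person acquires control, so the clause is not triggered.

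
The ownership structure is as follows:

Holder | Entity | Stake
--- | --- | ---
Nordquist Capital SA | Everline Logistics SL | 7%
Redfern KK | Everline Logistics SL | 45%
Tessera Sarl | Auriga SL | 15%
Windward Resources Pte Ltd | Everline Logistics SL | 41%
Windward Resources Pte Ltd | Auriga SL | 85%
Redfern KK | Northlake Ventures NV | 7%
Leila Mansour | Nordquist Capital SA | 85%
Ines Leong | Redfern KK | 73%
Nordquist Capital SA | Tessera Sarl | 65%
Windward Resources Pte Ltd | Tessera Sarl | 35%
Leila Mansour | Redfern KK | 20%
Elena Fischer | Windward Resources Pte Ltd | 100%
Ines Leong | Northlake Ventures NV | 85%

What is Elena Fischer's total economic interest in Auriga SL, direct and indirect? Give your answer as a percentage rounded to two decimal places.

90.25%

Elena reaches Auriga along 2 paths.
Via Windward: 100% × 85% = 85%.
Via Windward → Tessera: 100% × 35% × 15% = 5.25%.
Total: 85% + 5.25% = 90.25%.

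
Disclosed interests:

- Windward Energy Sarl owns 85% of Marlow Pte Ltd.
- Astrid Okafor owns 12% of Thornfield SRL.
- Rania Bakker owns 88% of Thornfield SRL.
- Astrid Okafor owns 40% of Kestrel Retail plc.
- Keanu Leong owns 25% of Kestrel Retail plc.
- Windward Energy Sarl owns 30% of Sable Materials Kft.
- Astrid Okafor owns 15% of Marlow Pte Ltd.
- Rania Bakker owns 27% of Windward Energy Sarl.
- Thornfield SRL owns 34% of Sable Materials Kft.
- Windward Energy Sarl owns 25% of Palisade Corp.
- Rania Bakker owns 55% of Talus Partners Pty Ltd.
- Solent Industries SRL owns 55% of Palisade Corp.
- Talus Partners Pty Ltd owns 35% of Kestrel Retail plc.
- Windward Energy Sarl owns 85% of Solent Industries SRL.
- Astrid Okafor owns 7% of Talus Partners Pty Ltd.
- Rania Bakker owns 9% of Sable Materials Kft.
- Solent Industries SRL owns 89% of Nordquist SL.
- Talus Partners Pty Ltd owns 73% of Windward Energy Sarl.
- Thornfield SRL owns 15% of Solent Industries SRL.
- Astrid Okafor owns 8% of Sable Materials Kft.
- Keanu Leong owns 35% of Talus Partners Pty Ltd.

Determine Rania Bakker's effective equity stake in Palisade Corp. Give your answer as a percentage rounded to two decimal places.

55.44%

Rania reaches Palisade along 5 paths.
Via Talus → Windward → Solent: 55% × 73% × 85% × 55% = 18.770125%.
Via Windward → Solent: 27% × 85% × 55% = 12.6225%.
Via Thornfield → Solent: 88% × 15% × 55% = 7.26%.
Via Talus → Windward: 55% × 73% × 25% = 10.0375%.
Via Windward: 27% × 25% = 6.75%.
Total: 18.770125% + 12.6225% + 7.26% + 10.0375% + 6.75% = 55.440125%.
Rounded: 55.44%.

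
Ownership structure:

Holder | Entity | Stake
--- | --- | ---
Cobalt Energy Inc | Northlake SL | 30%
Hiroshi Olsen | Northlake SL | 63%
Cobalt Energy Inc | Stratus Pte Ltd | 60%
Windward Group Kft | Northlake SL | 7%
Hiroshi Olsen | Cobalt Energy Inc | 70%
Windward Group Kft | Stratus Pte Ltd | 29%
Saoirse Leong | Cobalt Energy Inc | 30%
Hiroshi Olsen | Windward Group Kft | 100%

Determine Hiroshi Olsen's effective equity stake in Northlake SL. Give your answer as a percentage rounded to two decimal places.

91.00%

Hiroshi reaches Northlake along 3 paths.
Via Cobalt: 70% × 30% = 21%.
Direct stake: 63% = 63%.
Via Windward: 100% × 7% = 7%.
Total: 21% + 63% + 7% = 91%.
Rounded: 91.00%.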